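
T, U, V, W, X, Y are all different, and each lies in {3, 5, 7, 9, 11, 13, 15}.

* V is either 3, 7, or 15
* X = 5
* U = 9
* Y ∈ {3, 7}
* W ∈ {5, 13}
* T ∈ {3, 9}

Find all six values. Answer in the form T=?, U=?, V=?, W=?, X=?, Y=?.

U must be 9 (only option left). Strike 9 from T.
That leaves X = 5. So W can't be 5.
T has just one choice, so T = 3. Strike 3 from V, Y.
W must be 13 (only option left).
That leaves Y = 7. Remove 7 from V.
V's domain is down to {15}, so V = 15.

T=3, U=9, V=15, W=13, X=5, Y=7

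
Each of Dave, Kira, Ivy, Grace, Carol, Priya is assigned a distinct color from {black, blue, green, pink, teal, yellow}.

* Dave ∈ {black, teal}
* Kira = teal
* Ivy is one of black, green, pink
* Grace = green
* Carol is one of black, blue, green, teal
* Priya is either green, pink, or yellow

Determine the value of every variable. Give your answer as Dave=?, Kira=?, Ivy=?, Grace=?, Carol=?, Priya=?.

Dave=black, Kira=teal, Ivy=pink, Grace=green, Carol=blue, Priya=yellow

Kira has just one choice, so Kira = teal. Eliminate teal elsewhere: Dave, Carol.
That leaves Grace = green. Strike green from Ivy, Carol, Priya.
Dave's domain is down to {black}, so Dave = black. Strike black from Ivy, Carol.
Ivy must be pink (only option left). Strike pink from Priya.
Carol must be blue (only option left).
Priya must be yellow (only option left).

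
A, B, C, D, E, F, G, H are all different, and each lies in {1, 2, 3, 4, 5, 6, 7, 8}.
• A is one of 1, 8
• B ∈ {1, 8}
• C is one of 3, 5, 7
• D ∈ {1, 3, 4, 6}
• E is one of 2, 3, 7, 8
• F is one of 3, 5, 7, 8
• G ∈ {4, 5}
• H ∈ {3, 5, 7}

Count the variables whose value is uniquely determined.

3

The 8 variables draw from only 8 values {1, 2, 3, 4, 5, 6, 7, 8}, so each is used; only E can be 2, hence E = 2.
The 7 still-open variables together cover exactly {1, 3, 4, 5, 6, 7, 8} — 7 values for 7 variables — and 6 appears only in D's list, so D = 6.
The 6 still-open variables draw from only 6 values {1, 3, 4, 5, 7, 8}, so each is used; only G can be 4, hence G = 4.
A and B between them cover only {1, 8} — a naked pair. Remove those values from F.
Determined: D=6, E=2, G=4. The other variables each still have more than one consistent value. That makes 3.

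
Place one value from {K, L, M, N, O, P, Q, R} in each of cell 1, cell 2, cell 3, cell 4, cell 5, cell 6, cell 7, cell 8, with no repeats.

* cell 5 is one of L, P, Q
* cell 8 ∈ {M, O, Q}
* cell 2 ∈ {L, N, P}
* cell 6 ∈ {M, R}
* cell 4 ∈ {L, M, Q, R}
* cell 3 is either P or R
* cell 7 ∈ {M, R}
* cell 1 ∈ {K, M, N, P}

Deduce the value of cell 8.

O

The 8 variables draw from only 8 values {K, L, M, N, O, P, Q, R}, so each is used; only cell 1 can be K, hence cell 1 = K.
The 7 still-open variables draw from only 7 values {L, M, N, O, P, Q, R}, so each is used; only cell 2 can be N, hence cell 2 = N.
The 6 still-open variables together cover exactly {L, M, O, P, Q, R} — 6 values for 6 variables — and O appears only in cell 8's list, so cell 8 = O.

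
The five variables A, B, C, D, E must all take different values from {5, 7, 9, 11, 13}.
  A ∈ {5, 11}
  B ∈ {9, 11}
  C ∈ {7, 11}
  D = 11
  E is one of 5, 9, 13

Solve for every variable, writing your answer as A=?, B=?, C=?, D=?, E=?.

D has just one choice, so D = 11. Strike 11 from A, B, C.
A's domain is down to {5}, so A = 5. Strike 5 from E.
B's domain is down to {9}, so B = 9. Eliminate 9 elsewhere: E.
C must be 7 (only option left).
E's domain is down to {13}, so E = 13.

A=5, B=9, C=7, D=11, E=13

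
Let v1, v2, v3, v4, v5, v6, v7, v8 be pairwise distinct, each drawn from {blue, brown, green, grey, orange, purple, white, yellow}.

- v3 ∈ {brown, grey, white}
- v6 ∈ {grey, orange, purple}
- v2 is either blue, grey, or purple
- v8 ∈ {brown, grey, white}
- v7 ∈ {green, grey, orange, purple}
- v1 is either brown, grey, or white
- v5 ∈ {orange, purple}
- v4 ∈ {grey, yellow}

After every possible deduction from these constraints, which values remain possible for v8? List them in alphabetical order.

brown, grey, white

The 8 variables draw from only 8 values {blue, brown, green, grey, orange, purple, white, yellow}, so each is used; only v2 can be blue, hence v2 = blue.
The 7 still-open variables draw from only 7 values {brown, green, grey, orange, purple, white, yellow}, so each is used; only v7 can be green, hence v7 = green.
The 6 still-open variables together cover exactly {brown, grey, orange, purple, white, yellow} — 6 values for 6 variables — and yellow appears only in v4's list, so v4 = yellow.
The 3 variables v1, v3, v8 are confined to {brown, grey, white}, which locks those values in; drop them from v6.
No further eliminations apply; v8 can still be any of brown, grey, white.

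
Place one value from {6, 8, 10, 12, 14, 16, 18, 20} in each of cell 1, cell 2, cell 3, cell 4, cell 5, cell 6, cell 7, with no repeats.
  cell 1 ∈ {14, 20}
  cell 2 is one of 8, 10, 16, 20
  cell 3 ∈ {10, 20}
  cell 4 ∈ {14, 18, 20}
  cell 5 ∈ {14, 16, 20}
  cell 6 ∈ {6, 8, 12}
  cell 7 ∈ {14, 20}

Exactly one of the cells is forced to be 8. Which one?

cell 2

The 2 variables cell 1 and cell 7 are confined to {14, 20}, which locks those values in; drop them from cell 2, cell 3, cell 4, cell 5.
cell 3 must be 10 (only option left). Eliminate 10 elsewhere: cell 2.
That leaves cell 4 = 18.
cell 5's domain is down to {16}, so cell 5 = 16. Remove 16 from cell 2.
So 8 goes to cell 2.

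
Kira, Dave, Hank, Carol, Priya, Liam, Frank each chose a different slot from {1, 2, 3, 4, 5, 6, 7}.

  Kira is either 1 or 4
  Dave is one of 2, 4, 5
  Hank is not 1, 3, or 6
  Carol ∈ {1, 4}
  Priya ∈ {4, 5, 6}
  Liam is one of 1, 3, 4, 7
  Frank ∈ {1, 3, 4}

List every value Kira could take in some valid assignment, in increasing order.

The 7 variables draw from only 7 values {1, 2, 3, 4, 5, 6, 7}, so each is used; only Priya can be 6, hence Priya = 6.
The 2 variables Kira and Carol are confined to {1, 4}, which locks those values in; drop them from Dave, Hank, Liam, Frank.
Frank must be 3 (only option left). Strike 3 from Liam.
Liam's domain is down to {7}, so Liam = 7. Remove 7 from Hank.
No further eliminations apply; Kira can still be any of 1, 4.

1, 4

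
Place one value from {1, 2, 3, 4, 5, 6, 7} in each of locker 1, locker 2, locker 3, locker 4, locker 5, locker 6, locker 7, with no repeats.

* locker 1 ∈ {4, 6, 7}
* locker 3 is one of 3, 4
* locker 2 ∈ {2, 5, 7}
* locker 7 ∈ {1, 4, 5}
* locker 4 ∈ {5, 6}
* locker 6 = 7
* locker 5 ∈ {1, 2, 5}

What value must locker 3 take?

3

locker 6's domain is down to {7}, so locker 6 = 7. So locker 1, locker 2 can't be 7.
The 6 still-open variables together cover exactly {1, 2, 3, 4, 5, 6} — 6 values for 6 variables — and 3 appears only in locker 3's list, so locker 3 = 3.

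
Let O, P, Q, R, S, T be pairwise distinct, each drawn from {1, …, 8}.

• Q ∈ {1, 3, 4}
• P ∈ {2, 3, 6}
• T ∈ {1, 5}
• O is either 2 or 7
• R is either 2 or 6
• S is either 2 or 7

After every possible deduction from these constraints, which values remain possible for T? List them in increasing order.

1, 5

The 2 variables O and S are confined to {2, 7}, which locks those values in; drop them from P, R.
R's domain is down to {6}, so R = 6. Eliminate 6 elsewhere: P.
P's domain is down to {3}, so P = 3. Remove 3 from Q.
No further eliminations apply; T can still be any of 1, 5.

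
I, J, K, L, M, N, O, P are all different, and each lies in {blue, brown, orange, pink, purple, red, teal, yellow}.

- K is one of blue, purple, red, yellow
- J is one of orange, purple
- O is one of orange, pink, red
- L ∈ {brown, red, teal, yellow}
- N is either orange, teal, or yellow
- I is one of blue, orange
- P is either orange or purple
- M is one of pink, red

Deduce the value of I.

blue

Among the 8 variables, brown fits only L (and all 8 values in {blue, brown, orange, pink, purple, red, teal, yellow} must be used), so L = brown.
The 7 still-open variables together cover exactly {blue, orange, pink, purple, red, teal, yellow} — 7 values for 7 variables — and teal appears only in N's list, so N = teal.
The 6 still-open variables draw from only 6 values {blue, orange, pink, purple, red, yellow}, so each is used; only K can be yellow, hence K = yellow.
The 5 still-open variables draw from only 5 values {blue, orange, pink, purple, red}, so each is used; only I can be blue, hence I = blue.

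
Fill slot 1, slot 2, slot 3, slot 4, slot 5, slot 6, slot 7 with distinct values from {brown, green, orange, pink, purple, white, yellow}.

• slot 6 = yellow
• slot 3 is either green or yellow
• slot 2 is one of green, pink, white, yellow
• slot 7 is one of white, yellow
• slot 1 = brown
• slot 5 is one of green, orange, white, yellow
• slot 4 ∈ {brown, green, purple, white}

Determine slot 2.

pink

slot 1 must be brown (only option left). So slot 4 can't be brown.
slot 6's domain is down to {yellow}, so slot 6 = yellow. So slot 2, slot 3, slot 5, slot 7 can't be yellow.
slot 7 has just one choice, so slot 7 = white. Eliminate white elsewhere: slot 2, slot 4, slot 5.
slot 3 has just one choice, so slot 3 = green. Remove green from slot 2, slot 4, slot 5.
So slot 2 = pink.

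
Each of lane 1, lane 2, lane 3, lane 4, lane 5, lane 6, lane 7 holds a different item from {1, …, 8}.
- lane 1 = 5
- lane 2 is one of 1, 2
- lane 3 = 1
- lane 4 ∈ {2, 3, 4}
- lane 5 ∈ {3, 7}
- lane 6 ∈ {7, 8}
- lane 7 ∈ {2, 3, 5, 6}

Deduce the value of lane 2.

lane 1 has just one choice, so lane 1 = 5. So lane 7 can't be 5.
lane 3 must be 1 (only option left). Strike 1 from lane 2.
So lane 2 = 2.

2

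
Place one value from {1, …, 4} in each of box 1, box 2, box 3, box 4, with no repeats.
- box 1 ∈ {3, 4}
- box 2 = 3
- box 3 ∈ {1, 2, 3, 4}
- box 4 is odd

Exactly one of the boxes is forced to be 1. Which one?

box 4

box 2 has just one choice, so box 2 = 3. So box 1, box 3, box 4 can't be 3.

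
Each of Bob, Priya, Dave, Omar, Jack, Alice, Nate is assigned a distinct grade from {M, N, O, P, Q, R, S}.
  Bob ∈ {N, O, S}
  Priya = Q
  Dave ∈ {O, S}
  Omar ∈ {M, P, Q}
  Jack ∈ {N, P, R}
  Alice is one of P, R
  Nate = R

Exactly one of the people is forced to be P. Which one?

Priya must be Q (only option left). Strike Q from Omar.
That leaves Nate = R. Strike R from Jack, Alice.
So P goes to Alice.

Alice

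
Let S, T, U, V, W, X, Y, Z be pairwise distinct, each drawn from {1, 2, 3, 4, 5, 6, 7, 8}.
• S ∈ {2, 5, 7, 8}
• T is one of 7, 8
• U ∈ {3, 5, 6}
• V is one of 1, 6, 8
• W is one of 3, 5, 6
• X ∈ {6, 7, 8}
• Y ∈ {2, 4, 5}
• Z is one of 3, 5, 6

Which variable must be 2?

S

The 8 variables together cover exactly {1, 2, 3, 4, 5, 6, 7, 8} — 8 values for 8 variables — and 1 appears only in V's list, so V = 1.
The 7 still-open variables together cover exactly {2, 3, 4, 5, 6, 7, 8} — 7 values for 7 variables — and 4 appears only in Y's list, so Y = 4.
Among the 6 still-open variables, 2 fits only S (and all 6 values in {2, 3, 5, 6, 7, 8} must be used), so S = 2.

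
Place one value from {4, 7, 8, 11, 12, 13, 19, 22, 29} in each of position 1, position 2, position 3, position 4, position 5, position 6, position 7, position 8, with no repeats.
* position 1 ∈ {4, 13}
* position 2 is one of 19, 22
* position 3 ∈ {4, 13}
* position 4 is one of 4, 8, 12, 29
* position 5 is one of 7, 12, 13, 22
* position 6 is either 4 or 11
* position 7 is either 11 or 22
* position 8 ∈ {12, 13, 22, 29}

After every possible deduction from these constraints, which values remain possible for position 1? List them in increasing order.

4, 13

The 2 variables position 1 and position 3 are confined to {4, 13}, which locks those values in; drop them from position 4, position 5, position 6, position 8.
position 6 must be 11 (only option left). So position 7 can't be 11.
position 7 has just one choice, so position 7 = 22. Eliminate 22 elsewhere: position 2, position 5, position 8.
position 2's domain is down to {19}, so position 2 = 19.
No further eliminations apply; position 1 can still be any of 4, 13.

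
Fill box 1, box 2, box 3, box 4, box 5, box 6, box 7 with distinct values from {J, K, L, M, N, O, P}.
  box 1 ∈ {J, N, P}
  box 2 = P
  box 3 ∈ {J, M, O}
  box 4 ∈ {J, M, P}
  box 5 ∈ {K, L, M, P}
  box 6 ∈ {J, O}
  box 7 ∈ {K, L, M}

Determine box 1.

box 2 must be P (only option left). Remove P from box 1, box 4, box 5.
The 6 still-open variables together cover exactly {J, K, L, M, N, O} — 6 values for 6 variables — and N appears only in box 1's list, so box 1 = N.

N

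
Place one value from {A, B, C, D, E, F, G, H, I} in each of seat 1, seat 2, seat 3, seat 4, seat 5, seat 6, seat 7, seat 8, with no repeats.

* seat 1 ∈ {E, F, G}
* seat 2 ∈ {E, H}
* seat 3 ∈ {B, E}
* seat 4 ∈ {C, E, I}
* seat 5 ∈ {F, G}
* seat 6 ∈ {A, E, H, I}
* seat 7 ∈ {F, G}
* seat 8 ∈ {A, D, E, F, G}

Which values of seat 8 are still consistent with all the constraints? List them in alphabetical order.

seat 5 and seat 7 share exactly the 2 values {F, G}; by pigeonhole those values go to them, so strike F, G from seat 1, seat 8.
That leaves seat 1 = E. Strike E from seat 2, seat 3, seat 4, seat 6, seat 8.
seat 2 has just one choice, so seat 2 = H. Eliminate H elsewhere: seat 6.
seat 3 must be B (only option left).
No further eliminations apply; seat 8 can still be any of A, D.

A, D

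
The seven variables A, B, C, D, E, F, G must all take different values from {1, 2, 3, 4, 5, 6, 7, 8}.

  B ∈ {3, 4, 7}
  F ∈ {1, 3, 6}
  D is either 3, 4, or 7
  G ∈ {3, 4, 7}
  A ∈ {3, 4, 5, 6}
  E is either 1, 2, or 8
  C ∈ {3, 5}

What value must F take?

1

B, D, G between them cover only {3, 4, 7} — a naked triple. Remove those values from A, C, F.
C must be 5 (only option left). Strike 5 from A.
A must be 6 (only option left). Remove 6 from F.
So F = 1.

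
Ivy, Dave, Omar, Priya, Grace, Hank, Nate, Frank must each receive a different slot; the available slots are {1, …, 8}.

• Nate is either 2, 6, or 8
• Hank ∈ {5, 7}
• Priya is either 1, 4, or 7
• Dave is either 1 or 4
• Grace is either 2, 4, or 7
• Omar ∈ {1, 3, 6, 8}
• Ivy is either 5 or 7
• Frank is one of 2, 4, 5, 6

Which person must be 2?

Grace

Among the 8 variables, 3 fits only Omar (and all 8 values in {1, 2, 3, 4, 5, 6, 7, 8} must be used), so Omar = 3.
Among the 7 still-open variables, 8 fits only Nate (and all 7 values in {1, 2, 4, 5, 6, 7, 8} must be used), so Nate = 8.
The 6 still-open variables draw from only 6 values {1, 2, 4, 5, 6, 7}, so each is used; only Frank can be 6, hence Frank = 6.
Among the 5 still-open variables, 2 fits only Grace (and all 5 values in {1, 2, 4, 5, 7} must be used), so Grace = 2.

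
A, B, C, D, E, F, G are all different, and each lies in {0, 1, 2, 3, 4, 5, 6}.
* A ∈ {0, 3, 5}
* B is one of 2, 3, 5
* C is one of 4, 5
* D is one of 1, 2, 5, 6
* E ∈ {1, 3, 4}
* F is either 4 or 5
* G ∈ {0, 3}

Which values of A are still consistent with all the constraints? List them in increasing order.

0, 3

Among the 7 variables, 6 fits only D (and all 7 values in {0, 1, 2, 3, 4, 5, 6} must be used), so D = 6.
The 6 still-open variables together cover exactly {0, 1, 2, 3, 4, 5} — 6 values for 6 variables — and 1 appears only in E's list, so E = 1.
Among the 5 still-open variables, 2 fits only B (and all 5 values in {0, 2, 3, 4, 5} must be used), so B = 2.
C and F share exactly the 2 values {4, 5}; by pigeonhole those values go to them, so strike 4, 5 from A.
No further eliminations apply; A can still be any of 0, 3.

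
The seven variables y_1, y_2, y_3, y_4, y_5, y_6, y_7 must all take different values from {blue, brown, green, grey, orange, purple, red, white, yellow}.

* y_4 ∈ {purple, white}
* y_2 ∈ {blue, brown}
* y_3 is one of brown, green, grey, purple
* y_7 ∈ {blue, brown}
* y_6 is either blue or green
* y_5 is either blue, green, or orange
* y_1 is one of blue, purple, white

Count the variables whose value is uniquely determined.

3

The 7 variables together cover exactly {blue, brown, green, grey, orange, purple, white} — 7 values for 7 variables — and grey appears only in y_3's list, so y_3 = grey.
The 6 still-open variables draw from only 6 values {blue, brown, green, orange, purple, white}, so each is used; only y_5 can be orange, hence y_5 = orange.
The 5 still-open variables together cover exactly {blue, brown, green, purple, white} — 5 values for 5 variables — and green appears only in y_6's list, so y_6 = green.
y_2 and y_7 between them cover only {blue, brown} — a naked pair. Remove those values from y_1.
Determined: y_3=grey, y_5=orange, y_6=green. The other variables each still have more than one consistent value. That makes 3.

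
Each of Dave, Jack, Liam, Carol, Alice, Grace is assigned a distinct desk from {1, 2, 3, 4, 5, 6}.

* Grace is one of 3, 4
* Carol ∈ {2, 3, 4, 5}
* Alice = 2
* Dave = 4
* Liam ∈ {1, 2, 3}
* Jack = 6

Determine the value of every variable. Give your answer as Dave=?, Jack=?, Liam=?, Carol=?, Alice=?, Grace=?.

Dave's domain is down to {4}, so Dave = 4. Eliminate 4 elsewhere: Carol, Grace.
Jack's domain is down to {6}, so Jack = 6.
Alice has just one choice, so Alice = 2. Remove 2 from Liam, Carol.
Grace's domain is down to {3}, so Grace = 3. So Liam, Carol can't be 3.
That leaves Liam = 1.
Carol has just one choice, so Carol = 5.

Dave=4, Jack=6, Liam=1, Carol=5, Alice=2, Grace=3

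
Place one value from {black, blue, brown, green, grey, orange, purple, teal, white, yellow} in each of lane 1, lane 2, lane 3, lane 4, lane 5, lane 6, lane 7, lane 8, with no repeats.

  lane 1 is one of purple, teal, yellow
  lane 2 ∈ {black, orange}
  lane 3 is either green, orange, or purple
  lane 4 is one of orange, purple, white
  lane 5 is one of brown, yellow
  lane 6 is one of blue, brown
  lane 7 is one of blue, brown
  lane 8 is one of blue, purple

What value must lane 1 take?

lane 6 and lane 7 between them cover only {blue, brown} — a naked pair. Remove those values from lane 5, lane 8.
lane 5 has just one choice, so lane 5 = yellow. Remove yellow from lane 1.
lane 8's domain is down to {purple}, so lane 8 = purple. Eliminate purple elsewhere: lane 1, lane 3, lane 4.
So lane 1 = teal.

teal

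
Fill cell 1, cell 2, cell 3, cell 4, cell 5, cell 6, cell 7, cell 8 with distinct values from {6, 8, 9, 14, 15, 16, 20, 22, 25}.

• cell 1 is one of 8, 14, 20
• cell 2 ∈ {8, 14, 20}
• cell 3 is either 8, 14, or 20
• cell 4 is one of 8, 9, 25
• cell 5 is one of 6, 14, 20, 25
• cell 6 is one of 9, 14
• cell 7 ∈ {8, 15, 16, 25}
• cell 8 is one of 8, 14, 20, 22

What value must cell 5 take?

6

cell 1, cell 2, cell 3 between them cover only {8, 14, 20} — a naked triple. Remove those values from cell 4, cell 5, cell 6, cell 7, cell 8.
cell 6's domain is down to {9}, so cell 6 = 9. Strike 9 from cell 4.
That leaves cell 8 = 22.
cell 4's domain is down to {25}, so cell 4 = 25. Remove 25 from cell 5, cell 7.
So cell 5 = 6.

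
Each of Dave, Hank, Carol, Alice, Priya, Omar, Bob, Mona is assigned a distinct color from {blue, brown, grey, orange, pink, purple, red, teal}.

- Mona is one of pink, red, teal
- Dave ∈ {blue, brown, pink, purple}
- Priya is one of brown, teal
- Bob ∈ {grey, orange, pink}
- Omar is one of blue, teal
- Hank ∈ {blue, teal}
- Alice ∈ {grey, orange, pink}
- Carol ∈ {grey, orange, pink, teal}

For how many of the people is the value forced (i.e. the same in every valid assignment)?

Among the 8 variables, purple fits only Dave (and all 8 values in {blue, brown, grey, orange, pink, purple, red, teal} must be used), so Dave = purple.
The 7 still-open variables together cover exactly {blue, brown, grey, orange, pink, red, teal} — 7 values for 7 variables — and brown appears only in Priya's list, so Priya = brown.
The 6 still-open variables together cover exactly {blue, grey, orange, pink, red, teal} — 6 values for 6 variables — and red appears only in Mona's list, so Mona = red.
Hank and Omar share exactly the 2 values {blue, teal}; by pigeonhole those values go to them, so strike blue, teal from Carol.
Determined: Dave=purple, Priya=brown, Mona=red. The other people each still have more than one consistent value. That makes 3.

3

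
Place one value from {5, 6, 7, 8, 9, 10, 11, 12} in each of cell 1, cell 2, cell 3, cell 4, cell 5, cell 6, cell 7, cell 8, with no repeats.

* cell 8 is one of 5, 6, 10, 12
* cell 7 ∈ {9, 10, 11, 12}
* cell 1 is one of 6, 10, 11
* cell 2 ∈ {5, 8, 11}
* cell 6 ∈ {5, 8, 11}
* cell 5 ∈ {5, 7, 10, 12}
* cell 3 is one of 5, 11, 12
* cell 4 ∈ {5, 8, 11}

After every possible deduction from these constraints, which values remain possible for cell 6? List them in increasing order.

5, 8, 11

Among the 8 variables, 7 fits only cell 5 (and all 8 values in {5, 6, 7, 8, 9, 10, 11, 12} must be used), so cell 5 = 7.
The 7 still-open variables together cover exactly {5, 6, 8, 9, 10, 11, 12} — 7 values for 7 variables — and 9 appears only in cell 7's list, so cell 7 = 9.
cell 2, cell 4, cell 6 between them cover only {5, 8, 11} — a naked triple. Remove those values from cell 1, cell 3, cell 8.
cell 3's domain is down to {12}, so cell 3 = 12. So cell 8 can't be 12.
No further eliminations apply; cell 6 can still be any of 5, 8, 11.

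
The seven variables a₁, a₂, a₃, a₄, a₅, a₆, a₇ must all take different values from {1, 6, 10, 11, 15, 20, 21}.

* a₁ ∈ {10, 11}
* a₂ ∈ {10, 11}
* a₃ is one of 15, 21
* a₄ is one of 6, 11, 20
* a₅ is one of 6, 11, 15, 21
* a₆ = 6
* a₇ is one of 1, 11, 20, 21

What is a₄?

a₆ has just one choice, so a₆ = 6. So a₄, a₅ can't be 6.
Among the 6 still-open variables, 1 fits only a₇ (and all 6 values in {1, 10, 11, 15, 20, 21} must be used), so a₇ = 1.
Among the 5 still-open variables, 20 fits only a₄ (and all 5 values in {10, 11, 15, 20, 21} must be used), so a₄ = 20.

20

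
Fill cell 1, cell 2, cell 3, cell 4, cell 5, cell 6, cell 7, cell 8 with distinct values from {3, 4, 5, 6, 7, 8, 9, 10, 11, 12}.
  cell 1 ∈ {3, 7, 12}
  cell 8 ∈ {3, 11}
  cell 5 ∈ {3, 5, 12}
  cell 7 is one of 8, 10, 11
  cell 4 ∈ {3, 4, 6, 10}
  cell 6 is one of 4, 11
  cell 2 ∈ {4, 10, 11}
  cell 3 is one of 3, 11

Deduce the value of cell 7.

cell 3 and cell 8 between them cover only {3, 11} — a naked pair. Remove those values from cell 1, cell 2, cell 4, cell 5, cell 6, cell 7.
That leaves cell 6 = 4. Strike 4 from cell 2, cell 4.
That leaves cell 2 = 10. Remove 10 from cell 4, cell 7.
So cell 7 = 8.

8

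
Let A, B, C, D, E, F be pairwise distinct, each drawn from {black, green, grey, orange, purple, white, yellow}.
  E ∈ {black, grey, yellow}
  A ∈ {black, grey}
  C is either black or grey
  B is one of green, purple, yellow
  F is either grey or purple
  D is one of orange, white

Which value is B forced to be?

green

A and C share exactly the 2 values {black, grey}; by pigeonhole those values go to them, so strike black, grey from E, F.
That leaves E = yellow. So B can't be yellow.
F must be purple (only option left). Strike purple from B.
So B = green.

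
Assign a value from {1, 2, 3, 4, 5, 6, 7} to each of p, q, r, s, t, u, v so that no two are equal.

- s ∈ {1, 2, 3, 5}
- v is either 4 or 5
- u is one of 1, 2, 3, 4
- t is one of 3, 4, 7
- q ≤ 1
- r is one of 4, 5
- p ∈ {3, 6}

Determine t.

q has just one choice, so q = 1. Remove 1 from s, u.
The 6 still-open variables draw from only 6 values {2, 3, 4, 5, 6, 7}, so each is used; only p can be 6, hence p = 6.
The 5 still-open variables together cover exactly {2, 3, 4, 5, 7} — 5 values for 5 variables — and 7 appears only in t's list, so t = 7.

7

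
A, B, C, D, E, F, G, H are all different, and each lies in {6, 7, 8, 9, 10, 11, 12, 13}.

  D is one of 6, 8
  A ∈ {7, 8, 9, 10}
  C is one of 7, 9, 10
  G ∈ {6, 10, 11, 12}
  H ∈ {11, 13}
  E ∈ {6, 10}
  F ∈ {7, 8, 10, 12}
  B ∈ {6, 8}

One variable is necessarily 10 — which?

E

Among the 8 variables, 13 fits only H (and all 8 values in {6, 7, 8, 9, 10, 11, 12, 13} must be used), so H = 13.
The 7 still-open variables together cover exactly {6, 7, 8, 9, 10, 11, 12} — 7 values for 7 variables — and 11 appears only in G's list, so G = 11.
The 6 still-open variables together cover exactly {6, 7, 8, 9, 10, 12} — 6 values for 6 variables — and 12 appears only in F's list, so F = 12.
B and D between them cover only {6, 8} — a naked pair. Remove those values from A, E.
So 10 goes to E.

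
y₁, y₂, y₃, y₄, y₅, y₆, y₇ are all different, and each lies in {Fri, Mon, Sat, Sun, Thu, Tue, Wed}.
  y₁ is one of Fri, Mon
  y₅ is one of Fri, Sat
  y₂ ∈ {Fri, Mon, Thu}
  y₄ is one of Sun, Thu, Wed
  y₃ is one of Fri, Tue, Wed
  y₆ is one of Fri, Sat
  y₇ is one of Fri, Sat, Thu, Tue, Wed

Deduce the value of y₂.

The 7 variables draw from only 7 values {Fri, Mon, Sat, Sun, Thu, Tue, Wed}, so each is used; only y₄ can be Sun, hence y₄ = Sun.
The 2 variables y₅ and y₆ are confined to {Fri, Sat}, which locks those values in; drop them from y₁, y₂, y₃, y₇.
y₁ has just one choice, so y₁ = Mon. So y₂ can't be Mon.
So y₂ = Thu.

Thu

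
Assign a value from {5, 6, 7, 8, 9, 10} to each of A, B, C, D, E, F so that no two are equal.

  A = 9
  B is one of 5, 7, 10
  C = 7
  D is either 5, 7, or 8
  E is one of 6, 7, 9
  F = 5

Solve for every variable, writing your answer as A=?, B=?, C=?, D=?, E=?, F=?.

A's domain is down to {9}, so A = 9. Strike 9 from E.
C has just one choice, so C = 7. Strike 7 from B, D, E.
E must be 6 (only option left).
F has just one choice, so F = 5. Eliminate 5 elsewhere: B, D.
B must be 10 (only option left).
D must be 8 (only option left).

A=9, B=10, C=7, D=8, E=6, F=5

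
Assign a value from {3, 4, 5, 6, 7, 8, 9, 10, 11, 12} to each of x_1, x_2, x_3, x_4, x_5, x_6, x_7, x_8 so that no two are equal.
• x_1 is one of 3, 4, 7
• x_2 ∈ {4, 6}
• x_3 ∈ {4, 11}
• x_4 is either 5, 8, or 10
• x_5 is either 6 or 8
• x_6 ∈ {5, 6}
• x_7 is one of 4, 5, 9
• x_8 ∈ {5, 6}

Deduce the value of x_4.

x_6 and x_8 between them cover only {5, 6} — a naked pair. Remove those values from x_2, x_4, x_5, x_7.
x_2's domain is down to {4}, so x_2 = 4. Eliminate 4 elsewhere: x_1, x_3, x_7.
x_3's domain is down to {11}, so x_3 = 11.
x_5's domain is down to {8}, so x_5 = 8. Remove 8 from x_4.
So x_4 = 10.

10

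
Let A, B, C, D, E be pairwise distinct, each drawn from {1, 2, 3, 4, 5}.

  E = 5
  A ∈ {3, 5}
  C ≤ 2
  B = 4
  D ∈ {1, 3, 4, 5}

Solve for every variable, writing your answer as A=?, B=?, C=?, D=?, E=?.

A=3, B=4, C=2, D=1, E=5

B's domain is down to {4}, so B = 4. Strike 4 from D.
E must be 5 (only option left). Remove 5 from A, D.
A's domain is down to {3}, so A = 3. Eliminate 3 elsewhere: D.
D has just one choice, so D = 1. Remove 1 from C.
C must be 2 (only option left).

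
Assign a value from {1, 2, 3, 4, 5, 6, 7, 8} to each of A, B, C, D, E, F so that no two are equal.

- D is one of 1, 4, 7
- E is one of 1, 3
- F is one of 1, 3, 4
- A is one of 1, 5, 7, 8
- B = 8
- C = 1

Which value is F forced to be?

B must be 8 (only option left). Strike 8 from A.
That leaves C = 1. Eliminate 1 elsewhere: A, D, E, F.
E has just one choice, so E = 3. Eliminate 3 elsewhere: F.
So F = 4.

4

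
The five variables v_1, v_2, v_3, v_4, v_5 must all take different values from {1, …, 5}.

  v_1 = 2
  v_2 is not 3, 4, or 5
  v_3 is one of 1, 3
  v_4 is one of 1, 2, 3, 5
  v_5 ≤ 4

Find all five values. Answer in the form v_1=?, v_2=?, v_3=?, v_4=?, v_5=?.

v_1=2, v_2=1, v_3=3, v_4=5, v_5=4

v_1 must be 2 (only option left). Remove 2 from v_2, v_4, v_5.
v_2 must be 1 (only option left). Eliminate 1 elsewhere: v_3, v_4, v_5.
v_3 must be 3 (only option left). So v_4, v_5 can't be 3.
v_4's domain is down to {5}, so v_4 = 5.
v_5 has just one choice, so v_5 = 4.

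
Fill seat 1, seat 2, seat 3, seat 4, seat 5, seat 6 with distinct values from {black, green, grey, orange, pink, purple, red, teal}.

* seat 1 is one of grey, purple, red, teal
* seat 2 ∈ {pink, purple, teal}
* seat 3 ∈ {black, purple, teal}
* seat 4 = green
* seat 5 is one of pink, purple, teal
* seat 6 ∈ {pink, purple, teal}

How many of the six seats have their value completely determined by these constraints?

2

seat 4's domain is down to {green}, so seat 4 = green.
seat 2, seat 5, seat 6 between them cover only {pink, purple, teal} — a naked triple. Remove those values from seat 1, seat 3.
seat 3 must be black (only option left).
Determined: seat 3=black, seat 4=green. The other seats each still have more than one consistent value. That makes 2.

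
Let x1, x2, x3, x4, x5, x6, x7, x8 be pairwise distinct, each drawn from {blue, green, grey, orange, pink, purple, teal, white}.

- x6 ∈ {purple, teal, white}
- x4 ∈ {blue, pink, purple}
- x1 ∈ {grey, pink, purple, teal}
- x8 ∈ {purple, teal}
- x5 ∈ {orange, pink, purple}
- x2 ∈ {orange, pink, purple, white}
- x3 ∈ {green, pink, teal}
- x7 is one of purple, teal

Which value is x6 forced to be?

white

Among the 8 variables, blue fits only x4 (and all 8 values in {blue, green, grey, orange, pink, purple, teal, white} must be used), so x4 = blue.
The 7 still-open variables draw from only 7 values {green, grey, orange, pink, purple, teal, white}, so each is used; only x3 can be green, hence x3 = green.
The 6 still-open variables draw from only 6 values {grey, orange, pink, purple, teal, white}, so each is used; only x1 can be grey, hence x1 = grey.
x7 and x8 share exactly the 2 values {purple, teal}; by pigeonhole those values go to them, so strike purple, teal from x2, x5, x6.
So x6 = white.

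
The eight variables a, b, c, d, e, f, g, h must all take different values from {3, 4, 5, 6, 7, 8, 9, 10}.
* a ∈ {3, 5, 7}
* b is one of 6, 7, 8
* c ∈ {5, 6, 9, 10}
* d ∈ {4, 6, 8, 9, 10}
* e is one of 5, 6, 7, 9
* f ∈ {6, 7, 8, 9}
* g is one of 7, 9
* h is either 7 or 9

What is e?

Among the 8 variables, 3 fits only a (and all 8 values in {3, 4, 5, 6, 7, 8, 9, 10} must be used), so a = 3.
The 7 still-open variables together cover exactly {4, 5, 6, 7, 8, 9, 10} — 7 values for 7 variables — and 4 appears only in d's list, so d = 4.
Among the 6 still-open variables, 10 fits only c (and all 6 values in {5, 6, 7, 8, 9, 10} must be used), so c = 10.
The 5 still-open variables draw from only 5 values {5, 6, 7, 8, 9}, so each is used; only e can be 5, hence e = 5.

5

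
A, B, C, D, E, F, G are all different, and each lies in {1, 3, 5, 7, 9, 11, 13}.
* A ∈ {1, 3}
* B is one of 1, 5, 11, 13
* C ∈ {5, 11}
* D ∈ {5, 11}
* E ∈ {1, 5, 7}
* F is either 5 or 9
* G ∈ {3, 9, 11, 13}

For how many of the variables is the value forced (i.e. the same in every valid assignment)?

2

The 7 variables draw from only 7 values {1, 3, 5, 7, 9, 11, 13}, so each is used; only E can be 7, hence E = 7.
C and D share exactly the 2 values {5, 11}; by pigeonhole those values go to them, so strike 5, 11 from B, F, G.
F's domain is down to {9}, so F = 9. So G can't be 9.
Determined: E=7, F=9. The other variables each still have more than one consistent value. That makes 2.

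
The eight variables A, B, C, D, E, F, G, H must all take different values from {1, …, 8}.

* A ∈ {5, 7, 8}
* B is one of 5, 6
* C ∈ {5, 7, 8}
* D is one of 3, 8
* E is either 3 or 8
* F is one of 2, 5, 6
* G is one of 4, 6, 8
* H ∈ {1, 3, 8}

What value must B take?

6

The 8 variables together cover exactly {1, 2, 3, 4, 5, 6, 7, 8} — 8 values for 8 variables — and 1 appears only in H's list, so H = 1.
The 7 still-open variables draw from only 7 values {2, 3, 4, 5, 6, 7, 8}, so each is used; only F can be 2, hence F = 2.
Among the 6 still-open variables, 4 fits only G (and all 6 values in {3, 4, 5, 6, 7, 8} must be used), so G = 4.
The 5 still-open variables together cover exactly {3, 5, 6, 7, 8} — 5 values for 5 variables — and 6 appears only in B's list, so B = 6.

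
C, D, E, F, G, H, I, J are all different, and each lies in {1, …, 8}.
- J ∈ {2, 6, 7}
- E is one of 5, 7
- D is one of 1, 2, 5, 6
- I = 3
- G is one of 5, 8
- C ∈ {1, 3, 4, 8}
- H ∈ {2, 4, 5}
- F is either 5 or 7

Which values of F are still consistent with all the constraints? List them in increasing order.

5, 7

I's domain is down to {3}, so I = 3. Remove 3 from C.
E and F share exactly the 2 values {5, 7}; by pigeonhole those values go to them, so strike 5, 7 from D, G, H, J.
G has just one choice, so G = 8. Remove 8 from C.
No further eliminations apply; F can still be any of 5, 7.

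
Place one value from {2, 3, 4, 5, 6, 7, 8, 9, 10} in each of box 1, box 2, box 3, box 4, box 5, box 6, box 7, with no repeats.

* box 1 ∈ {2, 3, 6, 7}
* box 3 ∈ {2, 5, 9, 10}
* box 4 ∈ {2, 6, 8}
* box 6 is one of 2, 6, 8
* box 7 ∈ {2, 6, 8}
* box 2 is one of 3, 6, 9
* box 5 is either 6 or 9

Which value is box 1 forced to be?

box 4, box 6, box 7 share exactly the 3 values {2, 6, 8}; by pigeonhole those values go to them, so strike 2, 6, 8 from box 1, box 2, box 3, box 5.
That leaves box 5 = 9. Strike 9 from box 2, box 3.
That leaves box 2 = 3. So box 1 can't be 3.
So box 1 = 7.

7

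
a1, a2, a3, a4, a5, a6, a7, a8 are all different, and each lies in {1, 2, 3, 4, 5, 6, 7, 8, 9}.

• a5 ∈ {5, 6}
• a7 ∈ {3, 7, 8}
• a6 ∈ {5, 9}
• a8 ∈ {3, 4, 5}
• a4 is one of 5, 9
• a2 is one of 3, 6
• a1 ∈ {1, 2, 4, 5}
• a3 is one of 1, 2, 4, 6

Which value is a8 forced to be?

a4 and a6 between them cover only {5, 9} — a naked pair. Remove those values from a1, a5, a8.
a5 must be 6 (only option left). So a2, a3 can't be 6.
a2's domain is down to {3}, so a2 = 3. Eliminate 3 elsewhere: a7, a8.
So a8 = 4.

4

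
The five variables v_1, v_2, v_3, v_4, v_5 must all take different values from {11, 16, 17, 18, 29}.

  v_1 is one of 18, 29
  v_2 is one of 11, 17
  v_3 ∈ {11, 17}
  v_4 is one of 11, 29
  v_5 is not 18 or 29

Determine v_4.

29

The 5 variables draw from only 5 values {11, 16, 17, 18, 29}, so each is used; only v_5 can be 16, hence v_5 = 16.
The 4 still-open variables together cover exactly {11, 17, 18, 29} — 4 values for 4 variables — and 18 appears only in v_1's list, so v_1 = 18.
Among the 3 still-open variables, 29 fits only v_4 (and all 3 values in {11, 17, 29} must be used), so v_4 = 29.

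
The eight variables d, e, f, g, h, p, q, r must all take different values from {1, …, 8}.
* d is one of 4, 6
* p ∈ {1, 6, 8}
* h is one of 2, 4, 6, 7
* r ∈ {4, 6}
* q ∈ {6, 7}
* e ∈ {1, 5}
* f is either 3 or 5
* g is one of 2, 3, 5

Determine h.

Among the 8 variables, 8 fits only p (and all 8 values in {1, 2, 3, 4, 5, 6, 7, 8} must be used), so p = 8.
The 7 still-open variables together cover exactly {1, 2, 3, 4, 5, 6, 7} — 7 values for 7 variables — and 1 appears only in e's list, so e = 1.
The 2 variables d and r are confined to {4, 6}, which locks those values in; drop them from h, q.
That leaves q = 7. Remove 7 from h.
So h = 2.

2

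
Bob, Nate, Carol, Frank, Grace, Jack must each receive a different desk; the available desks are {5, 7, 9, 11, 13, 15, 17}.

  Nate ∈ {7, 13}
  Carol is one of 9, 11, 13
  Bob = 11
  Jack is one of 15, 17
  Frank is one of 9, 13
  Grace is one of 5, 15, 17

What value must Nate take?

Bob has just one choice, so Bob = 11. So Carol can't be 11.
Carol and Frank share exactly the 2 values {9, 13}; by pigeonhole those values go to them, so strike 9, 13 from Nate.
So Nate = 7.

7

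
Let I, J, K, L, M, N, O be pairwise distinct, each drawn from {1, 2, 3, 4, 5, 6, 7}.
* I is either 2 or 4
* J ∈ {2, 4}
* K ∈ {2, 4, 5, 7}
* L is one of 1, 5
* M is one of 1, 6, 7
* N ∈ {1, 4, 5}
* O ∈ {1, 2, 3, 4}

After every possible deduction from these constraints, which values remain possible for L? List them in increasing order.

1, 5

The 7 variables draw from only 7 values {1, 2, 3, 4, 5, 6, 7}, so each is used; only O can be 3, hence O = 3.
The 6 still-open variables draw from only 6 values {1, 2, 4, 5, 6, 7}, so each is used; only M can be 6, hence M = 6.
Among the 5 still-open variables, 7 fits only K (and all 5 values in {1, 2, 4, 5, 7} must be used), so K = 7.
I and J share exactly the 2 values {2, 4}; by pigeonhole those values go to them, so strike 2, 4 from N.
No further eliminations apply; L can still be any of 1, 5.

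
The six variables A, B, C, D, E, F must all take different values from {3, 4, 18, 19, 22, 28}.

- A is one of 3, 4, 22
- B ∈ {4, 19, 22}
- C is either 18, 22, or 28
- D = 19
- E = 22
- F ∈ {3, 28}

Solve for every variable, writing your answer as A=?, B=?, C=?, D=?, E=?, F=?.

D must be 19 (only option left). Remove 19 from B.
E's domain is down to {22}, so E = 22. Eliminate 22 elsewhere: A, B, C.
B's domain is down to {4}, so B = 4. Eliminate 4 elsewhere: A.
A has just one choice, so A = 3. Strike 3 from F.
F must be 28 (only option left). So C can't be 28.
C has just one choice, so C = 18.

A=3, B=4, C=18, D=19, E=22, F=28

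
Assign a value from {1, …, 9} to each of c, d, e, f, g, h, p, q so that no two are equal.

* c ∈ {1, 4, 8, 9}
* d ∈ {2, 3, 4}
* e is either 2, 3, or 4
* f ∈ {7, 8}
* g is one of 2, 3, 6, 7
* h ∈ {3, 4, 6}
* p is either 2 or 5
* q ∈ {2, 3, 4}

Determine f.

d, e, q between them cover only {2, 3, 4} — a naked triple. Remove those values from c, g, h, p.
h must be 6 (only option left). Strike 6 from g.
p must be 5 (only option left).
g has just one choice, so g = 7. So f can't be 7.
So f = 8.

8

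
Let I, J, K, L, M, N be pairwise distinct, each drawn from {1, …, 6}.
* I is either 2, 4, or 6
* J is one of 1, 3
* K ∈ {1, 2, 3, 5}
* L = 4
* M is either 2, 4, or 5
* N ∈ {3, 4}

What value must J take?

1

L has just one choice, so L = 4. Eliminate 4 elsewhere: I, M, N.
N's domain is down to {3}, so N = 3. Remove 3 from J, K.
So J = 1.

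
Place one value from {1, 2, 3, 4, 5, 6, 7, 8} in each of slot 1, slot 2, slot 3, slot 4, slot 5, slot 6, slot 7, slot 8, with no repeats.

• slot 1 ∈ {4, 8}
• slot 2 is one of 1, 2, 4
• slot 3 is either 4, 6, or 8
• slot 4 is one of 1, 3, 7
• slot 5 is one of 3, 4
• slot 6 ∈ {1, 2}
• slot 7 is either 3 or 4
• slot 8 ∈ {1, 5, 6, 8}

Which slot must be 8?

slot 1

The 8 variables together cover exactly {1, 2, 3, 4, 5, 6, 7, 8} — 8 values for 8 variables — and 5 appears only in slot 8's list, so slot 8 = 5.
The 7 still-open variables draw from only 7 values {1, 2, 3, 4, 6, 7, 8}, so each is used; only slot 3 can be 6, hence slot 3 = 6.
The 6 still-open variables together cover exactly {1, 2, 3, 4, 7, 8} — 6 values for 6 variables — and 7 appears only in slot 4's list, so slot 4 = 7.
Among the 5 still-open variables, 8 fits only slot 1 (and all 5 values in {1, 2, 3, 4, 8} must be used), so slot 1 = 8.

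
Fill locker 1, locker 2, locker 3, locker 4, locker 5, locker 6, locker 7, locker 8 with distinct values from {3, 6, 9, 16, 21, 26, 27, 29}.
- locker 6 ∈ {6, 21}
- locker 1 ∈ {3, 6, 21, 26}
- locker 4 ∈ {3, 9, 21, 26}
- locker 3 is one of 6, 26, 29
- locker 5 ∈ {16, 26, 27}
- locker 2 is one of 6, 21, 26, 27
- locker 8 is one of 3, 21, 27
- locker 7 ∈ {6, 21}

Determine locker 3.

29

The 8 variables draw from only 8 values {3, 6, 9, 16, 21, 26, 27, 29}, so each is used; only locker 4 can be 9, hence locker 4 = 9.
The 7 still-open variables draw from only 7 values {3, 6, 16, 21, 26, 27, 29}, so each is used; only locker 5 can be 16, hence locker 5 = 16.
The 6 still-open variables draw from only 6 values {3, 6, 21, 26, 27, 29}, so each is used; only locker 3 can be 29, hence locker 3 = 29.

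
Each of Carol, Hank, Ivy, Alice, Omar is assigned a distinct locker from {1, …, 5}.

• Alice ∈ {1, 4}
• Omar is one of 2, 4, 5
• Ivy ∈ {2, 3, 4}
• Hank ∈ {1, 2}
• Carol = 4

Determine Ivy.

Carol has just one choice, so Carol = 4. Strike 4 from Ivy, Alice, Omar.
That leaves Alice = 1. Remove 1 from Hank.
Hank must be 2 (only option left). Remove 2 from Ivy, Omar.
So Ivy = 3.

3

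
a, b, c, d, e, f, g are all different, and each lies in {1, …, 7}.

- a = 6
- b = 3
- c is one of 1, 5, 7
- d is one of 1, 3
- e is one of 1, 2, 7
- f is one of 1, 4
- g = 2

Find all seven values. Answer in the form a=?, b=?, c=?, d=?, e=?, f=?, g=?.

a=6, b=3, c=5, d=1, e=7, f=4, g=2

a's domain is down to {6}, so a = 6.
b must be 3 (only option left). Remove 3 from d.
d's domain is down to {1}, so d = 1. Strike 1 from c, e, f.
f's domain is down to {4}, so f = 4.
g must be 2 (only option left). Strike 2 from e.
That leaves e = 7. Remove 7 from c.
c has just one choice, so c = 5.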